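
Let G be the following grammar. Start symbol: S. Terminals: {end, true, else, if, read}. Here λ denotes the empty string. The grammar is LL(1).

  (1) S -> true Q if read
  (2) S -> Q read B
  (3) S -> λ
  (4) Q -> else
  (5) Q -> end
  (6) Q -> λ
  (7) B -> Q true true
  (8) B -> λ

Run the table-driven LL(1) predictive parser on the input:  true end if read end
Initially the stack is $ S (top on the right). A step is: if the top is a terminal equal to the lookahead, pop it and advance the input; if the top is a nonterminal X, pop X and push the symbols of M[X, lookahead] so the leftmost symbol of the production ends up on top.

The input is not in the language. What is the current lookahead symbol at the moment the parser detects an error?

end

step 1: stack=$ S  input=true end if read end $  — expand S -> true Q if read
step 2: stack=$ read if Q true  input=true end if read end $  — match true
step 3: stack=$ read if Q  input=end if read end $  — expand Q -> end
step 4: stack=$ read if end  input=end if read end $  — match end
step 5: stack=$ read if  input=if read end $  — match if
step 6: stack=$ read  input=read end $  — match read
step 7: stack=$  input=end $  — error: stack empty but input remains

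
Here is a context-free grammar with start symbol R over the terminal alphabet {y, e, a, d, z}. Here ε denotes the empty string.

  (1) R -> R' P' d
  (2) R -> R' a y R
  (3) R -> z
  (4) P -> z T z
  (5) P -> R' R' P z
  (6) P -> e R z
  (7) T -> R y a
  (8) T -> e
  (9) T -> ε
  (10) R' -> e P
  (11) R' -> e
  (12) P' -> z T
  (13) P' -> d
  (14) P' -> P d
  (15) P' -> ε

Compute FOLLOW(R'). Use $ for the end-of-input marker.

{a, d, e, z}

FIRST(R'): from R'->e P we get {e}; from R'->e we get {e}. So FIRST(R') = {e}.
FIRST(R): from R->R' P' d we get {e}; from R->R' a y R we get {e}; from R->z we get {z}. So FIRST(R) = {e, z}.
FIRST(P): from P->z T z we get {z}; from P->R' R' P z we get {e}; from P->e R z we get {e}. So FIRST(P) = {e, z}.
FIRST(T): from T->R y a we get {e, z}; from T->e we get {e}; from T->ε we get {ε}. So FIRST(T) = {ε, e, z}.
FIRST(P'): from P'->z T we get {z}; from P'->d we get {d}; from P'->P d we get {e, z}; from P'->ε we get {ε}. So FIRST(P') = {ε, d, e, z}.
FOLLOW(R) includes $ since R is the start symbol.
FOLLOW(R): in R->R' a y R, the suffix after R is empty (adds nothing new); in P->e R z, R is followed by z with FIRST {z}; in T->R y a, R is followed by y a with FIRST {y}. Thus FOLLOW(R) = {$, y, z}.
FOLLOW(R'): in R->R' P' d, R' is followed by P' d with FIRST {d, e, z}; in R->R' a y R, R' is followed by a y R with FIRST {a}; in P->R' R' P z (occurrence 1), R' is followed by R' P z with FIRST {e}; in P->R' R' P z (occurrence 2), R' is followed by P z with FIRST {e, z}. Thus FOLLOW(R') = {a, d, e, z}.
FOLLOW(P): in P->R' R' P z, P is followed by z with FIRST {z}; in R'->e P, the suffix after P is empty, so FOLLOW(P) ⊇ FOLLOW(R') = {a, d, e, z}; in P'->P d, P is followed by d with FIRST {d}. Thus FOLLOW(P) = {a, d, e, z}.
FOLLOW(P'): in R->R' P' d, P' is followed by d with FIRST {d}. Thus FOLLOW(P') = {d}.
FOLLOW(T): in P->z T z, T is followed by z with FIRST {z}; in P'->z T, the suffix after T is empty, so FOLLOW(T) ⊇ FOLLOW(P') = {d}. Thus FOLLOW(T) = {d, z}.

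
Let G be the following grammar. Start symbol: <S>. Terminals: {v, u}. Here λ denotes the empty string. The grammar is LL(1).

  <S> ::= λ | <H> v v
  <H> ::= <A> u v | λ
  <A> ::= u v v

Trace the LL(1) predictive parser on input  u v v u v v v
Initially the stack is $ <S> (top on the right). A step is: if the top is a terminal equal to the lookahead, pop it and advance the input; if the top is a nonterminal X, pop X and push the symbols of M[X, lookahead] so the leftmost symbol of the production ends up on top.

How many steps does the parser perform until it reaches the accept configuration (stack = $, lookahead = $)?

      Stack            Input            Action
   1  $ <S>            u v v u v v v $  expand <S> ::= <H> v v
   2  $ v v <H>        u v v u v v v $  expand <H> ::= <A> u v
   3  $ v v v u <A>    u v v u v v v $  expand <A> ::= u v v
   4  $ v v v u v v u  u v v u v v v $  match u
   5  $ v v v u v v    v v u v v v $    match v
   6  $ v v v u v      v u v v v $      match v
   7  $ v v v u        u v v v $        match u
   8  $ v v v          v v v $          match v
   9  $ v v            v v $            match v
  10  $ v              v $              match v
Accept reached after 10 steps.

10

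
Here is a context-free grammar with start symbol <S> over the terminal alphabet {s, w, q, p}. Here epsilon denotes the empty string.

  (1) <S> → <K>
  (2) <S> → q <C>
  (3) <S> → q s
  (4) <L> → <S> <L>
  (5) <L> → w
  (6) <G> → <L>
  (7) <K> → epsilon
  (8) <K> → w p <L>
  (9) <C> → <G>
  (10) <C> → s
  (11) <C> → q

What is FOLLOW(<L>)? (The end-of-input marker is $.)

{$, q, w}

FIRST(<K>): from <K>→epsilon we get {epsilon}; from <K>→w p <L> we get {w}. So FIRST(<K>) = {epsilon, w}.
FIRST(<S>): from <S>→<K> we get {epsilon, w}; from <S>→q <C> we get {q}; from <S>→q s we get {q}. So FIRST(<S>) = {epsilon, q, w}.
FIRST(<L>): from <L>→<S> <L> we get {q, w}; from <L>→w we get {w}. So FIRST(<L>) = {q, w}.
FIRST(<G>): from <G>→<L> we get {q, w}. So FIRST(<G>) = {q, w}.
FIRST(<C>): from <C>→<G> we get {q, w}; from <C>→s we get {s}; from <C>→q we get {q}. So FIRST(<C>) = {q, s, w}.
FOLLOW(<S>) includes $ since <S> is the start symbol.
FOLLOW(<S>): in <L>→<S> <L>, <S> is followed by <L> with FIRST {q, w}. Thus FOLLOW(<S>) = {$, q, w}.
FOLLOW(<K>): in <S>→<K>, the suffix after <K> is empty, so FOLLOW(<K>) ⊇ FOLLOW(<S>) = {$, q, w}. Thus FOLLOW(<K>) = {$, q, w}.
FOLLOW(<C>): in <S>→q <C>, the suffix after <C> is empty, so FOLLOW(<C>) ⊇ FOLLOW(<S>) = {$, q, w}. Thus FOLLOW(<C>) = {$, q, w}.
FOLLOW(<G>): in <C>→<G>, the suffix after <G> is empty, so FOLLOW(<G>) ⊇ FOLLOW(<C>) = {$, q, w}. Thus FOLLOW(<G>) = {$, q, w}.
FOLLOW(<L>): in <L>→<S> <L>, the suffix after <L> is empty (adds nothing new); in <G>→<L>, the suffix after <L> is empty, so FOLLOW(<L>) ⊇ FOLLOW(<G>) = {$, q, w}; in <K>→w p <L>, the suffix after <L> is empty, so FOLLOW(<L>) ⊇ FOLLOW(<K>) = {$, q, w}. Thus FOLLOW(<L>) = {$, q, w}.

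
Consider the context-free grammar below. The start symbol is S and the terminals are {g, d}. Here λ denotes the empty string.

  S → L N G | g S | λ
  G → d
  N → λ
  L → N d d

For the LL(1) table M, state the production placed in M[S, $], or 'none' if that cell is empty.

FIRST(G) = {d}
FIRST(N) = {λ}
FIRST(L) = {d}  (via N d d)
FIRST(S) = {λ, d, g}  (via L N G)
FOLLOW(S) includes $ since S is the start symbol.
FOLLOW(S): in S→g S, the suffix after S is empty (adds nothing new). Thus FOLLOW(S) = {$}.
For S → L N G: FIRST(L N G) = {d}, so it goes in M[S, t] for t ∈ {d}.
For S → g S: FIRST(g S) = {g}, so it goes in M[S, t] for t ∈ {g}.
For S → λ: FIRST(λ) = {λ}, so it goes in M[S, t] for t ∈ {}; since λ ∈ FIRST, also for every t ∈ FOLLOW(S) = {$}.

S → λ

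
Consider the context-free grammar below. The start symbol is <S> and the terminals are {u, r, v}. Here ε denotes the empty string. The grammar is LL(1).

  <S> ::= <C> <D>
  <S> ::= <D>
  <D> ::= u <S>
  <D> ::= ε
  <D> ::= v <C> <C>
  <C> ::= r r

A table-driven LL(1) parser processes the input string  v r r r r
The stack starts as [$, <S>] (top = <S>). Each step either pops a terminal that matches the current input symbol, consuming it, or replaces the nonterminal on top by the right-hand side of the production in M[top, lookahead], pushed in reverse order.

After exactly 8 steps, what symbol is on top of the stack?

r

step 1: stack=$ <S>  input=v r r r r $  — expand <S> ::= <D>
step 2: stack=$ <D>  input=v r r r r $  — expand <D> ::= v <C> <C>
step 3: stack=$ <C> <C> v  input=v r r r r $  — match v
step 4: stack=$ <C> <C>  input=r r r r $  — expand <C> ::= r r
step 5: stack=$ <C> r r  input=r r r r $  — match r
step 6: stack=$ <C> r  input=r r r $  — match r
step 7: stack=$ <C>  input=r r $  — expand <C> ::= r r
step 8: stack=$ r r  input=r r $  — match r
Stack after step 8: $ r (top = r).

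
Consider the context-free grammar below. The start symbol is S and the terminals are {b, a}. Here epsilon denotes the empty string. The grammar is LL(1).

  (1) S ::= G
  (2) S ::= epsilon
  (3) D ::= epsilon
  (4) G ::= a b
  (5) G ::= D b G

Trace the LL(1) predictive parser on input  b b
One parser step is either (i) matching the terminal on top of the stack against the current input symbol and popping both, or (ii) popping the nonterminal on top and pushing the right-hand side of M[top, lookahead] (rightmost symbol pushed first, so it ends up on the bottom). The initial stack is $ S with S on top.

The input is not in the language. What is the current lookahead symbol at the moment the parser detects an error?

     Stack    Input  Action
  1  $ S      b b $  expand S ::= G
  2  $ G      b b $  expand G ::= D b G
  3  $ G b D  b b $  expand D ::= epsilon
  4  $ G b    b b $  match b
  5  $ G      b $    expand G ::= D b G
  6  $ G b D  b $    expand D ::= epsilon
  7  $ G b    b $    match b
  8  $ G      $      error: M[G, $] is empty

$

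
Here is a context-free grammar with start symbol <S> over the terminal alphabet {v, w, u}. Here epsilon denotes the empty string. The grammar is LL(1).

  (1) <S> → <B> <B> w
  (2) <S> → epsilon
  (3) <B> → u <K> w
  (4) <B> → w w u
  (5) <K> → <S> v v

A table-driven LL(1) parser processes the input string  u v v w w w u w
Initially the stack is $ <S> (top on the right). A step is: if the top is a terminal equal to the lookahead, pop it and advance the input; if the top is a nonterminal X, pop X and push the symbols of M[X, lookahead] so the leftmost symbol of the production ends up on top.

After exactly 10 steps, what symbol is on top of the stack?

      Stack              Input              Action
   1  $ <S>              u v v w w w u w $  expand <S> → <B> <B> w
   2  $ w <B> <B>        u v v w w w u w $  expand <B> → u <K> w
   3  $ w <B> w <K> u    u v v w w w u w $  match u
   4  $ w <B> w <K>      v v w w w u w $    expand <K> → <S> v v
   5  $ w <B> w v v <S>  v v w w w u w $    expand <S> → epsilon
   6  $ w <B> w v v      v v w w w u w $    match v
   7  $ w <B> w v        v w w w u w $      match v
   8  $ w <B> w          w w w u w $        match w
   9  $ w <B>            w w u w $          expand <B> → w w u
  10  $ w u w w          w w u w $          match w
Stack after step 10: $ w u w (top = w).

w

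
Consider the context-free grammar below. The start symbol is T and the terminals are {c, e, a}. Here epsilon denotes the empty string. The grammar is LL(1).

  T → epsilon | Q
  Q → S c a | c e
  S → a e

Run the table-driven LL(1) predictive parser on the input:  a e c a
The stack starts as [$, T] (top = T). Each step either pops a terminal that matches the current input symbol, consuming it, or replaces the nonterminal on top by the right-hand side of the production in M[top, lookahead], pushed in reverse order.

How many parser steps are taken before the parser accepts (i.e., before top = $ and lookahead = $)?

step 1: stack=$ T  input=a e c a $  — expand T → Q
step 2: stack=$ Q  input=a e c a $  — expand Q → S c a
step 3: stack=$ a c S  input=a e c a $  — expand S → a e
step 4: stack=$ a c e a  input=a e c a $  — match a
step 5: stack=$ a c e  input=e c a $  — match e
step 6: stack=$ a c  input=c a $  — match c
step 7: stack=$ a  input=a $  — match a
Accept reached after 7 steps.

7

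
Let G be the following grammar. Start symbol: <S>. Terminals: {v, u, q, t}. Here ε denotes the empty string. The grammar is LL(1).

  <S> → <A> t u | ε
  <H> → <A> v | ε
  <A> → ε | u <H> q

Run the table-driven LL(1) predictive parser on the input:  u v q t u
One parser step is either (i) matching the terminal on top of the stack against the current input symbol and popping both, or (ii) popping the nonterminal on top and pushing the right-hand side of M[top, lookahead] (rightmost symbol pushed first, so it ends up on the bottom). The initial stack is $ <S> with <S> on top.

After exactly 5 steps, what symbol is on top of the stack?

     Stack          Input        Action
  1  $ <S>          u v q t u $  expand <S> → <A> t u
  2  $ u t <A>      u v q t u $  expand <A> → u <H> q
  3  $ u t q <H> u  u v q t u $  match u
  4  $ u t q <H>    v q t u $    expand <H> → <A> v
  5  $ u t q v <A>  v q t u $    expand <A> → ε
Stack after step 5: $ u t q v (top = v).

v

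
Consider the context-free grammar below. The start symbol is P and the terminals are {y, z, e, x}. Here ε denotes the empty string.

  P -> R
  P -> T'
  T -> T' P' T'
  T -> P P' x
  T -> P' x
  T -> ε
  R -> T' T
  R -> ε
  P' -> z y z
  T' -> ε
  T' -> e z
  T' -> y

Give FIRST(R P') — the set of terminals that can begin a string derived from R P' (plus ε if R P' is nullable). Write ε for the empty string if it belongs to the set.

FIRST(P') = {z}
FIRST(T') = {ε, e, y}
FIRST(P) = {ε, e, y, z}  (via R, T')
FIRST(T) = {ε, e, y, z}  (via T' P' T', P P' x, P' x)
FIRST(R) = {ε, e, y, z}  (via T' T)
FIRST(R P'): take FIRST of each symbol in turn, carrying on past any symbol whose FIRST contains ε; result {e, y, z}.

{e, y, z}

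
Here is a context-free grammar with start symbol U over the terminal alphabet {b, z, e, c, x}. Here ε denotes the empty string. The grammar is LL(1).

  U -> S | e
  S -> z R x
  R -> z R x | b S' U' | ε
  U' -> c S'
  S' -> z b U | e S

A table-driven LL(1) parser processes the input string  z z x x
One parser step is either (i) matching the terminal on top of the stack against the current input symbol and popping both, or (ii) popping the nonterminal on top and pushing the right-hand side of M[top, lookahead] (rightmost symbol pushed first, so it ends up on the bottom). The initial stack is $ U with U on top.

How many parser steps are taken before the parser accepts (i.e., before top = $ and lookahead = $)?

8

step 1: stack=$ U  input=z z x x $  — expand U -> S
step 2: stack=$ S  input=z z x x $  — expand S -> z R x
step 3: stack=$ x R z  input=z z x x $  — match z
step 4: stack=$ x R  input=z x x $  — expand R -> z R x
step 5: stack=$ x x R z  input=z x x $  — match z
step 6: stack=$ x x R  input=x x $  — expand R -> ε
step 7: stack=$ x x  input=x x $  — match x
step 8: stack=$ x  input=x $  — match x
Accept reached after 8 steps.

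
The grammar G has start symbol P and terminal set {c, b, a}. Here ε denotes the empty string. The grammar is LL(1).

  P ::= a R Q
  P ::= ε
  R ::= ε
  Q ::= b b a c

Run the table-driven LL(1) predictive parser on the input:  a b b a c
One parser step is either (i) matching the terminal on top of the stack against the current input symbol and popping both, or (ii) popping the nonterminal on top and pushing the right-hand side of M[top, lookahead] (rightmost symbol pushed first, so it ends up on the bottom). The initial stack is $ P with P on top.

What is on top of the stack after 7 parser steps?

c

step 1: stack=$ P  input=a b b a c $  — expand P ::= a R Q
step 2: stack=$ Q R a  input=a b b a c $  — match a
step 3: stack=$ Q R  input=b b a c $  — expand R ::= ε
step 4: stack=$ Q  input=b b a c $  — expand Q ::= b b a c
step 5: stack=$ c a b b  input=b b a c $  — match b
step 6: stack=$ c a b  input=b a c $  — match b
step 7: stack=$ c a  input=a c $  — match a
Stack after step 7: $ c (top = c).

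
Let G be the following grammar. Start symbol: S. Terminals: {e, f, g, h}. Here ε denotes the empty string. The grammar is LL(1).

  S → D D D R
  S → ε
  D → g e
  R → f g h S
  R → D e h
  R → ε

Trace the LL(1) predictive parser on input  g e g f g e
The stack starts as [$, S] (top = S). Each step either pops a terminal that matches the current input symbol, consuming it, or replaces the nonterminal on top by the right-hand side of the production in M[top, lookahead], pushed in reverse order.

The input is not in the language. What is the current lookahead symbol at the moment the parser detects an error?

f

     Stack        Input          Action
  1  $ S          g e g f g e $  expand S → D D D R
  2  $ R D D D    g e g f g e $  expand D → g e
  3  $ R D D e g  g e g f g e $  match g
  4  $ R D D e    e g f g e $    match e
  5  $ R D D      g f g e $      expand D → g e
  6  $ R D e g    g f g e $      match g
  7  $ R D e      f g e $        error: top is terminal e but lookahead is f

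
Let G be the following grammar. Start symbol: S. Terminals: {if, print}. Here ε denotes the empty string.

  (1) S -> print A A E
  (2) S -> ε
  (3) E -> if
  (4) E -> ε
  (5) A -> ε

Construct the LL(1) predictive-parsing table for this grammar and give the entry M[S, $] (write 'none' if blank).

S -> ε

FIRST(S) = {ε, print}
FIRST(E) = {ε, if}
FIRST(A) = {ε}
FOLLOW(S) includes $ since S is the start symbol.
FOLLOW(S): S appears on no right-hand side. Thus FOLLOW(S) = {$}.
For S -> print A A E: FIRST(print A A E) = {print}, so it goes in M[S, t] for t ∈ {print}.
For S -> ε: FIRST(ε) = {ε}, so it goes in M[S, t] for t ∈ {}; since ε ∈ FIRST, also for every t ∈ FOLLOW(S) = {$}.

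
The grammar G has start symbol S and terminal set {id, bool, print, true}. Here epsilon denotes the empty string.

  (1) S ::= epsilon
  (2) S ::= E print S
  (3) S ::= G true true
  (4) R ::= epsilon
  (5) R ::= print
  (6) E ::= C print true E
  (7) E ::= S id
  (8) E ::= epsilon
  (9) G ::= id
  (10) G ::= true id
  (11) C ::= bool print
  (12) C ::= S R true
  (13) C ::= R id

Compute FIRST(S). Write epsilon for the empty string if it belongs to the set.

{epsilon, bool, id, print, true}

FIRST(R): from R::=epsilon we get {epsilon}; from R::=print we get {print}. So FIRST(R) = {epsilon, print}.
FIRST(G): from G::=id we get {id}; from G::=true id we get {true}. So FIRST(G) = {id, true}.
FIRST(S): from S::=epsilon we get {epsilon}; from S::=E print S we get {bool, id, print, true}; from S::=G true true we get {id, true}. So FIRST(S) = {epsilon, bool, id, print, true}.
FIRST(C): from C::=bool print we get {bool}; from C::=S R true we get {bool, id, print, true}; from C::=R id we get {id, print}. So FIRST(C) = {bool, id, print, true}.
FIRST(E): from E::=C print true E we get {bool, id, print, true}; from E::=S id we get {bool, id, print, true}; from E::=epsilon we get {epsilon}. So FIRST(E) = {epsilon, bool, id, print, true}.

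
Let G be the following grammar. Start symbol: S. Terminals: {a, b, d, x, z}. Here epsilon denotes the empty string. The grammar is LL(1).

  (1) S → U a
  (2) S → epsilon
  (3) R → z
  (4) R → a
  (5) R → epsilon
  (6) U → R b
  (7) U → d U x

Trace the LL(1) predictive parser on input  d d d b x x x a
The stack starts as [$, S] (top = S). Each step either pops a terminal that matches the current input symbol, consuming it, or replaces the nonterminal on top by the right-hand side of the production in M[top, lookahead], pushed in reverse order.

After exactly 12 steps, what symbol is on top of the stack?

x

step 1: stack=$ S  input=d d d b x x x a $  — expand S → U a
step 2: stack=$ a U  input=d d d b x x x a $  — expand U → d U x
step 3: stack=$ a x U d  input=d d d b x x x a $  — match d
step 4: stack=$ a x U  input=d d b x x x a $  — expand U → d U x
step 5: stack=$ a x x U d  input=d d b x x x a $  — match d
step 6: stack=$ a x x U  input=d b x x x a $  — expand U → d U x
step 7: stack=$ a x x x U d  input=d b x x x a $  — match d
step 8: stack=$ a x x x U  input=b x x x a $  — expand U → R b
step 9: stack=$ a x x x b R  input=b x x x a $  — expand R → epsilon
step 10: stack=$ a x x x b  input=b x x x a $  — match b
step 11: stack=$ a x x x  input=x x x a $  — match x
step 12: stack=$ a x x  input=x x a $  — match x
Stack after step 12: $ a x (top = x).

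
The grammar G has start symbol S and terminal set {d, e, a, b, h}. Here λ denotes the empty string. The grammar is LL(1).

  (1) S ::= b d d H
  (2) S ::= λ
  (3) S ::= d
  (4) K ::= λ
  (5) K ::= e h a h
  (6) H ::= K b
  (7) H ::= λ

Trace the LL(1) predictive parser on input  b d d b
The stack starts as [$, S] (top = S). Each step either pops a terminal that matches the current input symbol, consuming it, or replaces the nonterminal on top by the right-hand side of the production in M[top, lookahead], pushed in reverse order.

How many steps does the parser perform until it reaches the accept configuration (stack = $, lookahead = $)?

     Stack      Input      Action
  1  $ S        b d d b $  expand S ::= b d d H
  2  $ H d d b  b d d b $  match b
  3  $ H d d    d d b $    match d
  4  $ H d      d b $      match d
  5  $ H        b $        expand H ::= K b
  6  $ b K      b $        expand K ::= λ
  7  $ b        b $        match b
Accept reached after 7 steps.

7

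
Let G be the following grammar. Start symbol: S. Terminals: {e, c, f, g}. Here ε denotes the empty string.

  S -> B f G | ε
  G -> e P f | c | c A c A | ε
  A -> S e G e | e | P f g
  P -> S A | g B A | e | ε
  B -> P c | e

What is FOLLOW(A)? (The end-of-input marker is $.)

FIRST(G) = {ε, c, e}
FIRST(S) = {ε, c, e, f, g}  (via B f G)
FIRST(A) = {c, e, f, g}  (via S e G e, P f g)
FIRST(P) = {ε, c, e, f, g}  (via S A)
FIRST(B) = {c, e, f, g}  (via P c)
FOLLOW(S) includes $ since S is the start symbol.
FOLLOW(S): in A->S e G e, S is followed by e G e with FIRST {e}; in P->S A, S is followed by A with FIRST {c, e, f, g}. Thus FOLLOW(S) = {$, c, e, f, g}.
FOLLOW(G): in S->B f G, the suffix after G is empty, so FOLLOW(G) ⊇ FOLLOW(S) = {$, c, e, f, g}; in A->S e G e, G is followed by e with FIRST {e}. Thus FOLLOW(G) = {$, c, e, f, g}.
FOLLOW(P): in G->e P f, P is followed by f with FIRST {f}; in A->P f g, P is followed by f g with FIRST {f}; in B->P c, P is followed by c with FIRST {c}. Thus FOLLOW(P) = {c, f}.
FOLLOW(A): in G->c A c A (occurrence 1), A is followed by c A with FIRST {c}; in G->c A c A (occurrence 2), the suffix after A is empty, so FOLLOW(A) ⊇ FOLLOW(G) = {$, c, e, f, g}; in P->S A, the suffix after A is empty, so FOLLOW(A) ⊇ FOLLOW(P) = {c, f}; in P->g B A, the suffix after A is empty, so FOLLOW(A) ⊇ FOLLOW(P) = {c, f}. Thus FOLLOW(A) = {$, c, e, f, g}.
FOLLOW(B): in S->B f G, B is followed by f G with FIRST {f}; in P->g B A, B is followed by A with FIRST {c, e, f, g}. Thus FOLLOW(B) = {c, e, f, g}.

{$, c, e, f, g}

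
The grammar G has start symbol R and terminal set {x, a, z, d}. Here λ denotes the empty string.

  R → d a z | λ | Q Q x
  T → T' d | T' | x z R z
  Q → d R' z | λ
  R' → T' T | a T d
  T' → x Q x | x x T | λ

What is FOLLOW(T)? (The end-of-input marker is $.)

{d, x, z}

FIRST(Q) = {λ, d}
FIRST(T') = {λ, x}
FIRST(R) = {λ, d, x}  (via Q Q x)
FIRST(T) = {λ, d, x}  (via T' d, T')
FIRST(R') = {λ, a, d, x}  (via T' T)
FOLLOW(R) includes $ since R is the start symbol.
FOLLOW(R): in T→x z R z, R is followed by z with FIRST {z}. Thus FOLLOW(R) = {$, z}.
FOLLOW(Q): in R→Q Q x (occurrence 1), Q is followed by Q x with FIRST {d, x}; in R→Q Q x (occurrence 2), Q is followed by x with FIRST {x}; in T'→x Q x, Q is followed by x with FIRST {x}. Thus FOLLOW(Q) = {d, x}.
FOLLOW(R'): in Q→d R' z, R' is followed by z with FIRST {z}. Thus FOLLOW(R') = {z}.
FOLLOW(T): in R'→T' T, the suffix after T is empty, so FOLLOW(T) ⊇ FOLLOW(R') = {z}; in R'→a T d, T is followed by d with FIRST {d}; in T'→x x T, the suffix after T is empty, so FOLLOW(T) ⊇ FOLLOW(T') = {d, x, z}. Thus FOLLOW(T) = {d, x, z}.
FOLLOW(T'): in T→T' d, T' is followed by d with FIRST {d}; in T→T', the suffix after T' is empty, so FOLLOW(T') ⊇ FOLLOW(T) = {d, x, z}; in R'→T' T, T' is followed by T with FIRST {λ, d, x}; in R'→T' T, the suffix after T' is nullable, so FOLLOW(T') ⊇ FOLLOW(R') = {z}. Thus FOLLOW(T') = {d, x, z}.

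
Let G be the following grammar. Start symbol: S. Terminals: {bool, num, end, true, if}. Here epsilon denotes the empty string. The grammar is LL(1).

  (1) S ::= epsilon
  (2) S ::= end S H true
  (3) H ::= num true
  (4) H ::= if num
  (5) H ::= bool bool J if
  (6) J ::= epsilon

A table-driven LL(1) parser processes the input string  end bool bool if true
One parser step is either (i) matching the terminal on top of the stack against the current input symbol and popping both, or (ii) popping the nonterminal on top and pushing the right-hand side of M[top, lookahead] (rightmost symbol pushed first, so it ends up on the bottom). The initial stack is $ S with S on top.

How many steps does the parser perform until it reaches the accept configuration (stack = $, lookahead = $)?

     Stack                  Input                    Action
  1  $ S                    end bool bool if true $  expand S ::= end S H true
  2  $ true H S end         end bool bool if true $  match end
  3  $ true H S             bool bool if true $      expand S ::= epsilon
  4  $ true H               bool bool if true $      expand H ::= bool bool J if
  5  $ true if J bool bool  bool bool if true $      match bool
  6  $ true if J bool       bool if true $           match bool
  7  $ true if J            if true $                expand J ::= epsilon
  8  $ true if              if true $                match if
  9  $ true                 true $                   match true
Accept reached after 9 steps.

9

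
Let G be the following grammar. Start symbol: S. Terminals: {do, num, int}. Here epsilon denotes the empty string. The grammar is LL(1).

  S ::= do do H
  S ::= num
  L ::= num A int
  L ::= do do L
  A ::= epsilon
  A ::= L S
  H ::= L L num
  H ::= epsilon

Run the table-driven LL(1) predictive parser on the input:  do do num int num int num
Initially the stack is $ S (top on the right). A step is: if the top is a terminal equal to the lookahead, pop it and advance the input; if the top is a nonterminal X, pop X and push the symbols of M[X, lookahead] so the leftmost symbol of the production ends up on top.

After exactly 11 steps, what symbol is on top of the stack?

      Stack              Input                        Action
   1  $ S                do do num int num int num $  expand S ::= do do H
   2  $ H do do          do do num int num int num $  match do
   3  $ H do             do num int num int num $     match do
   4  $ H                num int num int num $        expand H ::= L L num
   5  $ num L L          num int num int num $        expand L ::= num A int
   6  $ num L int A num  num int num int num $        match num
   7  $ num L int A      int num int num $            expand A ::= epsilon
   8  $ num L int        int num int num $            match int
   9  $ num L            num int num $                expand L ::= num A int
  10  $ num int A num    num int num $                match num
  11  $ num int A        int num $                    expand A ::= epsilon
Stack after step 11: $ num int (top = int).

int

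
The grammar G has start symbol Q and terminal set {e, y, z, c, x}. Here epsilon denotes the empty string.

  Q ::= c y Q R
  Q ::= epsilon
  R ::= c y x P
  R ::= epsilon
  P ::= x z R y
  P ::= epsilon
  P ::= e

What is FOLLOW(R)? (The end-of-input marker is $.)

FIRST(Q) = {epsilon, c}
FIRST(R) = {epsilon, c}
FIRST(P) = {epsilon, e, x}
FOLLOW(Q) includes $ since Q is the start symbol.
FOLLOW(Q): in Q::=c y Q R, Q is followed by R with FIRST {epsilon, c}; in Q::=c y Q R, the suffix after Q is nullable (adds nothing new). Thus FOLLOW(Q) = {$, c}.
FOLLOW(R): in Q::=c y Q R, the suffix after R is empty, so FOLLOW(R) ⊇ FOLLOW(Q) = {$, c}; in P::=x z R y, R is followed by y with FIRST {y}. Thus FOLLOW(R) = {$, c, y}.
FOLLOW(P): in R::=c y x P, the suffix after P is empty, so FOLLOW(P) ⊇ FOLLOW(R) = {$, c, y}. Thus FOLLOW(P) = {$, c, y}.

{$, c, y}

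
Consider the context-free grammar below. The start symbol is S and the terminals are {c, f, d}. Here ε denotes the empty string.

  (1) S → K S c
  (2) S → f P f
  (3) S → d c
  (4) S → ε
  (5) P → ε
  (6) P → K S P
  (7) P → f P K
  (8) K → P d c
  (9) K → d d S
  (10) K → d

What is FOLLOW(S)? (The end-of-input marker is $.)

{$, c, d, f}

FIRST(S): from S→K S c we get {d, f}; from S→f P f we get {f}; from S→d c we get {d}; from S→ε we get {ε}. So FIRST(S) = {ε, d, f}.
FIRST(P): from P→ε we get {ε}; from P→K S P we get {d, f}; from P→f P K we get {f}. So FIRST(P) = {ε, d, f}.
FIRST(K): from K→P d c we get {d, f}; from K→d d S we get {d}; from K→d we get {d}. So FIRST(K) = {d, f}.
FOLLOW(S) includes $ since S is the start symbol.
FOLLOW(P): in S→f P f, P is followed by f with FIRST {f}; in P→K S P, the suffix after P is empty (adds nothing new); in P→f P K, P is followed by K with FIRST {d, f}; in K→P d c, P is followed by d c with FIRST {d}. Thus FOLLOW(P) = {d, f}.
FOLLOW(K): in S→K S c, K is followed by S c with FIRST {c, d, f}; in P→K S P, K is followed by S P with FIRST {ε, d, f}; in P→K S P, the suffix after K is nullable, so FOLLOW(K) ⊇ FOLLOW(P) = {d, f}; in P→f P K, the suffix after K is empty, so FOLLOW(K) ⊇ FOLLOW(P) = {d, f}. Thus FOLLOW(K) = {c, d, f}.
FOLLOW(S): in S→K S c, S is followed by c with FIRST {c}; in P→K S P, S is followed by P with FIRST {ε, d, f}; in P→K S P, the suffix after S is nullable, so FOLLOW(S) ⊇ FOLLOW(P) = {d, f}; in K→d d S, the suffix after S is empty, so FOLLOW(S) ⊇ FOLLOW(K) = {c, d, f}. Thus FOLLOW(S) = {$, c, d, f}.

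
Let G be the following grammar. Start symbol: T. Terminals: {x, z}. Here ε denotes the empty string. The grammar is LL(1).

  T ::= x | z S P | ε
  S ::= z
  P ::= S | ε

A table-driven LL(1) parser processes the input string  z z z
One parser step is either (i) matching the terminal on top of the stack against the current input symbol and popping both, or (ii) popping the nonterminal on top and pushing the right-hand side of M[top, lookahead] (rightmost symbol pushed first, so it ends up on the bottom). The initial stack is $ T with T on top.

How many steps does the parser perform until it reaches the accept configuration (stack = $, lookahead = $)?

     Stack    Input    Action
  1  $ T      z z z $  expand T ::= z S P
  2  $ P S z  z z z $  match z
  3  $ P S    z z $    expand S ::= z
  4  $ P z    z z $    match z
  5  $ P      z $      expand P ::= S
  6  $ S      z $      expand S ::= z
  7  $ z      z $      match z
Accept reached after 7 steps.

7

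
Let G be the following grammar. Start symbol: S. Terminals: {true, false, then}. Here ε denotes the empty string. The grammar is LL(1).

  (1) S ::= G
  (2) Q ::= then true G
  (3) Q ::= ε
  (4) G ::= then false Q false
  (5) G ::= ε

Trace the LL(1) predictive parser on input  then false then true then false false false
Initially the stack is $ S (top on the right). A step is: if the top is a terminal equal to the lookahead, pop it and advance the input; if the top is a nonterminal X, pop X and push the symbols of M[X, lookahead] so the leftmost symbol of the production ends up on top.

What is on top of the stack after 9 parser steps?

step 1: stack=$ S  input=then false then true then false false false $  — expand S ::= G
step 2: stack=$ G  input=then false then true then false false false $  — expand G ::= then false Q false
step 3: stack=$ false Q false then  input=then false then true then false false false $  — match then
step 4: stack=$ false Q false  input=false then true then false false false $  — match false
step 5: stack=$ false Q  input=then true then false false false $  — expand Q ::= then true G
step 6: stack=$ false G true then  input=then true then false false false $  — match then
step 7: stack=$ false G true  input=true then false false false $  — match true
step 8: stack=$ false G  input=then false false false $  — expand G ::= then false Q false
step 9: stack=$ false false Q false then  input=then false false false $  — match then
Stack after step 9: $ false false Q false (top = false).

false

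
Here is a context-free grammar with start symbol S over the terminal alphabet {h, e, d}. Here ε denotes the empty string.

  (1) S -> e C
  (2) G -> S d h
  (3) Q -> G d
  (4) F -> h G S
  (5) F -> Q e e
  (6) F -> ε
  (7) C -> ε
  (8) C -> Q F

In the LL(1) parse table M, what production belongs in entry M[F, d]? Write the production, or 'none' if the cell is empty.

F -> ε

FIRST(S): from S->e C we get {e}. So FIRST(S) = {e}.
FIRST(G): from G->S d h we get {e}. So FIRST(G) = {e}.
FIRST(Q): from Q->G d we get {e}. So FIRST(Q) = {e}.
FIRST(F): from F->h G S we get {h}; from F->Q e e we get {e}; from F->ε we get {ε}. So FIRST(F) = {ε, e, h}.
FIRST(C): from C->ε we get {ε}; from C->Q F we get {e}. So FIRST(C) = {ε, e}.
FOLLOW(S) includes $ since S is the start symbol.
FOLLOW(C): in S->e C, the suffix after C is empty, so FOLLOW(C) ⊇ FOLLOW(S) = {$, d}. Thus FOLLOW(C) = {$, d}.
FOLLOW(F): in C->Q F, the suffix after F is empty, so FOLLOW(F) ⊇ FOLLOW(C) = {$, d}. Thus FOLLOW(F) = {$, d}.
For F -> h G S: FIRST(h G S) = {h}, so it goes in M[F, t] for t ∈ {h}.
For F -> Q e e: FIRST(Q e e) = {e}, so it goes in M[F, t] for t ∈ {e}.
For F -> ε: FIRST(ε) = {ε}, so it goes in M[F, t] for t ∈ {}; since ε ∈ FIRST, also for every t ∈ FOLLOW(F) = {$, d}.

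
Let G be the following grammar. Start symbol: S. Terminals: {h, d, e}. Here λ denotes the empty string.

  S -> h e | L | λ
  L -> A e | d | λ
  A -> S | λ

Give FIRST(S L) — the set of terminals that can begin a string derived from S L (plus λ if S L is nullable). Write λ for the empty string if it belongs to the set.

{λ, d, e, h}

FIRST(S) = {λ, d, e, h}  (via L)
FIRST(A) = {λ, d, e, h}  (via S)
FIRST(L) = {λ, d, e, h}  (via A e)
FIRST(S L): take FIRST of each symbol in turn, carrying on past any symbol whose FIRST contains λ; result {λ, d, e, h}.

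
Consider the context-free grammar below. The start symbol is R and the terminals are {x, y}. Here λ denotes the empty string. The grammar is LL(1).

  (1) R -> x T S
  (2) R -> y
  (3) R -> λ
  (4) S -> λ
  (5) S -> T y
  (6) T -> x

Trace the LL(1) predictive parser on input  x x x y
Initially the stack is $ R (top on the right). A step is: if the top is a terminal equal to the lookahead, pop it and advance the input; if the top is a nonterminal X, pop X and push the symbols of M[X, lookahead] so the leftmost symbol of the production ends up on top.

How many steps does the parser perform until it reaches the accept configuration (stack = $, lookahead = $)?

step 1: stack=$ R  input=x x x y $  — expand R -> x T S
step 2: stack=$ S T x  input=x x x y $  — match x
step 3: stack=$ S T  input=x x y $  — expand T -> x
step 4: stack=$ S x  input=x x y $  — match x
step 5: stack=$ S  input=x y $  — expand S -> T y
step 6: stack=$ y T  input=x y $  — expand T -> x
step 7: stack=$ y x  input=x y $  — match x
step 8: stack=$ y  input=y $  — match y
Accept reached after 8 steps.

8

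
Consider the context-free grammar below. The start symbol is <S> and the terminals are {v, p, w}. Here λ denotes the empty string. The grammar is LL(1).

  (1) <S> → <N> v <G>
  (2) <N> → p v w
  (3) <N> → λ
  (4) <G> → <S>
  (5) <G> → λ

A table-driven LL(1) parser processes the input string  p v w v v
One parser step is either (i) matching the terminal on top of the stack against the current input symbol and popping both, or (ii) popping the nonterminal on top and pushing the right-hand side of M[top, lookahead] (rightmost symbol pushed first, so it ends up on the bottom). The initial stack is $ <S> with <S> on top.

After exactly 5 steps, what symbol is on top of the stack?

v

     Stack          Input        Action
  1  $ <S>          p v w v v $  expand <S> → <N> v <G>
  2  $ <G> v <N>    p v w v v $  expand <N> → p v w
  3  $ <G> v w v p  p v w v v $  match p
  4  $ <G> v w v    v w v v $    match v
  5  $ <G> v w      w v v $      match w
Stack after step 5: $ <G> v (top = v).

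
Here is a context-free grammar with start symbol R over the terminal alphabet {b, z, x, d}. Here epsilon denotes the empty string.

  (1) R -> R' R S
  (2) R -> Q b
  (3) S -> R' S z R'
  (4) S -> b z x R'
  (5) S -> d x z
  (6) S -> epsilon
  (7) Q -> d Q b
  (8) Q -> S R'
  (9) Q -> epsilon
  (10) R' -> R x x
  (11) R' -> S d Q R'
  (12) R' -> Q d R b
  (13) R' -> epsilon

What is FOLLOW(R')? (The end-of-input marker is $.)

{$, b, d, x, z}

FIRST(R) = {b, d, z}  (via R' R S, Q b)
FIRST(S) = {epsilon, b, d, z}  (via R' S z R')
FIRST(Q) = {epsilon, b, d, z}  (via S R')
FIRST(R') = {epsilon, b, d, z}  (via R x x, S d Q R', Q d R b)
FOLLOW(R) includes $ since R is the start symbol.
FOLLOW(R): in R->R' R S, R is followed by S with FIRST {epsilon, b, d, z}; in R->R' R S, the suffix after R is nullable (adds nothing new); in R'->R x x, R is followed by x x with FIRST {x}; in R'->Q d R b, R is followed by b with FIRST {b}. Thus FOLLOW(R) = {$, b, d, x, z}.
FOLLOW(S): in R->R' R S, the suffix after S is empty, so FOLLOW(S) ⊇ FOLLOW(R) = {$, b, d, x, z}; in S->R' S z R', S is followed by z R' with FIRST {z}; in Q->S R', S is followed by R' with FIRST {epsilon, b, d, z}; in Q->S R', the suffix after S is nullable, so FOLLOW(S) ⊇ FOLLOW(Q) = {$, b, d, x, z}; in R'->S d Q R', S is followed by d Q R' with FIRST {d}. Thus FOLLOW(S) = {$, b, d, x, z}.
FOLLOW(Q): in R->Q b, Q is followed by b with FIRST {b}; in Q->d Q b, Q is followed by b with FIRST {b}; in R'->S d Q R', Q is followed by R' with FIRST {epsilon, b, d, z}; in R'->S d Q R', the suffix after Q is nullable, so FOLLOW(Q) ⊇ FOLLOW(R') = {$, b, d, x, z}; in R'->Q d R b, Q is followed by d R b with FIRST {d}. Thus FOLLOW(Q) = {$, b, d, x, z}.
FOLLOW(R'): in R->R' R S, R' is followed by R S with FIRST {b, d, z}; in S->R' S z R' (occurrence 1), R' is followed by S z R' with FIRST {b, d, z}; in S->R' S z R' (occurrence 2), the suffix after R' is empty, so FOLLOW(R') ⊇ FOLLOW(S) = {$, b, d, x, z}; in S->b z x R', the suffix after R' is empty, so FOLLOW(R') ⊇ FOLLOW(S) = {$, b, d, x, z}; in Q->S R', the suffix after R' is empty, so FOLLOW(R') ⊇ FOLLOW(Q) = {$, b, d, x, z}; in R'->S d Q R', the suffix after R' is empty (adds nothing new). Thus FOLLOW(R') = {$, b, d, x, z}.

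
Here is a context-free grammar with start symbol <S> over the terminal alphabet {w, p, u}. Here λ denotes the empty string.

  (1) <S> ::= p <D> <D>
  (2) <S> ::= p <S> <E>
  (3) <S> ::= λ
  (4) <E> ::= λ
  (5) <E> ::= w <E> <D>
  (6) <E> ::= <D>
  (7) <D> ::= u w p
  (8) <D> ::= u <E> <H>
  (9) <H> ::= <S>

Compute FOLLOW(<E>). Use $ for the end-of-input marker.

FIRST(<S>) = {λ, p}
FIRST(<D>) = {u}
FIRST(<E>) = {λ, u, w}  (via <D>)
FIRST(<H>) = {λ, p}  (via <S>)
FOLLOW(<S>) includes $ since <S> is the start symbol.
FOLLOW(<S>): in <S>::=p <S> <E>, <S> is followed by <E> with FIRST {λ, u, w}; in <S>::=p <S> <E>, the suffix after <S> is nullable (adds nothing new); in <H>::=<S>, the suffix after <S> is empty, so FOLLOW(<S>) ⊇ FOLLOW(<H>) = {$, p, u, w}. Thus FOLLOW(<S>) = {$, p, u, w}.
FOLLOW(<E>): in <S>::=p <S> <E>, the suffix after <E> is empty, so FOLLOW(<E>) ⊇ FOLLOW(<S>) = {$, p, u, w}; in <E>::=w <E> <D>, <E> is followed by <D> with FIRST {u}; in <D>::=u <E> <H>, <E> is followed by <H> with FIRST {λ, p}; in <D>::=u <E> <H>, the suffix after <E> is nullable, so FOLLOW(<E>) ⊇ FOLLOW(<D>) = {$, p, u, w}. Thus FOLLOW(<E>) = {$, p, u, w}.
FOLLOW(<D>): in <S>::=p <D> <D> (occurrence 1), <D> is followed by <D> with FIRST {u}; in <S>::=p <D> <D> (occurrence 2), the suffix after <D> is empty, so FOLLOW(<D>) ⊇ FOLLOW(<S>) = {$, p, u, w}; in <E>::=w <E> <D>, the suffix after <D> is empty, so FOLLOW(<D>) ⊇ FOLLOW(<E>) = {$, p, u, w}; in <E>::=<D>, the suffix after <D> is empty, so FOLLOW(<D>) ⊇ FOLLOW(<E>) = {$, p, u, w}. Thus FOLLOW(<D>) = {$, p, u, w}.
FOLLOW(<H>): in <D>::=u <E> <H>, the suffix after <H> is empty, so FOLLOW(<H>) ⊇ FOLLOW(<D>) = {$, p, u, w}. Thus FOLLOW(<H>) = {$, p, u, w}.

{$, p, u, w}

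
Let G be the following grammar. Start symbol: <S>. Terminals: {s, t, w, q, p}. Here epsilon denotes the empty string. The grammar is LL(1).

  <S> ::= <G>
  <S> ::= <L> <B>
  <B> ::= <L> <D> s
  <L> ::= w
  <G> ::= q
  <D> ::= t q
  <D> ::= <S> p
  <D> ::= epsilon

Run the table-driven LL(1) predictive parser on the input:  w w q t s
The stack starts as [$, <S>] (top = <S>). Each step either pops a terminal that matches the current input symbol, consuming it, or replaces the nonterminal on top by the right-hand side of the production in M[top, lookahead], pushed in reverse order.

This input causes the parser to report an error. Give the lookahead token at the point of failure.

t

      Stack        Input        Action
   1  $ <S>        w w q t s $  expand <S> ::= <L> <B>
   2  $ <B> <L>    w w q t s $  expand <L> ::= w
   3  $ <B> w      w w q t s $  match w
   4  $ <B>        w q t s $    expand <B> ::= <L> <D> s
   5  $ s <D> <L>  w q t s $    expand <L> ::= w
   6  $ s <D> w    w q t s $    match w
   7  $ s <D>      q t s $      expand <D> ::= <S> p
   8  $ s p <S>    q t s $      expand <S> ::= <G>
   9  $ s p <G>    q t s $      expand <G> ::= q
  10  $ s p q      q t s $      match q
  11  $ s p        t s $        error: top is terminal p but lookahead is t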